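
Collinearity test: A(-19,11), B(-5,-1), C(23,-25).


-19*(-1+ 25) - 5*(-25-11) + 23*(11+ 1)
= -456 + 180 + 276 = 0

Yes, collinear (determinant = 0)


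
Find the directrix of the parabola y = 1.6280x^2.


a = 1.6280
1/(4a) = 0.1536
directrix: y = -0.1536 = -0.1536

y = -0.1536


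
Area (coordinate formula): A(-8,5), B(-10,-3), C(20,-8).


-8*(-3+ 8) = -40
-10*(-8-5) = 130
20*(5+ 3) = 160
sum = 250
Area = |250|/2 = 125.0000

125.0000 sq units


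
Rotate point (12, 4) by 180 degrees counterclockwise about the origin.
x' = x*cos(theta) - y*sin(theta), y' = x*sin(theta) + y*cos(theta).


cos(180) = -1, sin(180) = 0
x' = 12*(-1) - 4*0 = -12
y' = 12*0 + 4*(-1) = -4

(-12, -4)


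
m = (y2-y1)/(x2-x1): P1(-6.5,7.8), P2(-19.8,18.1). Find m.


dy = 18.1 - 7.8 = 10.3
dx = -19.8 + 6.5 = -13.3
m = 10.3/(-13.3) = -0.7744

m = -0.7744


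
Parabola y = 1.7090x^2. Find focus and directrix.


a = 1.7090
1/(4a) = 0.1463
Focus = (0, 0.1463)
Directrix: y = -0.1463

Focus = (0, 0.1463), Directrix: y = -0.1463


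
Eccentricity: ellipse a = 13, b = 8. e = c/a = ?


c = sqrt(169-64) = sqrt(105) = 10.2470
e = c/a = sqrt(105)/13 = 0.7882

e = 0.7882


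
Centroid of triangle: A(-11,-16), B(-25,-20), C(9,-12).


Gx = (-11- 25+9)/3 = -27/3 = -9.0000
Gy = (-16- 20- 12)/3 = -48/3 = -16.0000

G = (-9.0000, -16.0000)


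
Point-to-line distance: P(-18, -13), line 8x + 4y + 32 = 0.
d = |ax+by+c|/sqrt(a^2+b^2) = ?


|8*(-18) + 4*(-13) + 32| = |-164| = 164
sqrt(64 + 16) = sqrt(80) = 8.9443
d = 164/sqrt(80) = 18.3358

18.3358


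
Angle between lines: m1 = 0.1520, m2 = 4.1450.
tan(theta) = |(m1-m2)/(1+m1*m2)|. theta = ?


m1-m2 = -3.993
1+m1*m2 = 1.63004
tan(theta) = |-3.993/1.63004| = 2.449633
theta = arctan(|-3.993/1.63004|) = 67.7935 degrees (acute angle)

67.7935 degrees


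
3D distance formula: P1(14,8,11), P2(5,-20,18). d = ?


dx=-9, dy=-28, dz=7
d = sqrt(81+784+49) = sqrt(914) = 30.2324

30.2324


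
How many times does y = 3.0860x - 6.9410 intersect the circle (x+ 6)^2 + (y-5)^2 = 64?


Substitute y = 3.0860x - 6.9410: (x+ 6)^2 + (3.0860x- 6.9410-5)^2 = 64
Expand to Ax^2 + Bx + C = 0, where b-k = -11.941
A = 1+m^2 = 10.523396
B = 2(m(b-k) - h) = 2(3.0860*(-11.941) + 6) = -61.699852
C = h^2 + (b-k)^2 - r^2 = 36 + 142.587481 - 64 = 114.587481
disc = B^2-4AC = 3806.8717 - 4823.3978 = -1016.5261
disc < 0

0 intersection points


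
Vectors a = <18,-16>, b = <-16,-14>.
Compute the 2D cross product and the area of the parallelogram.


cross = 18*(-14) + 16*(-16) = -252 - 256 = -508
Parallelogram area = |-508| = 508

cross = -508, parallelogram area = 508


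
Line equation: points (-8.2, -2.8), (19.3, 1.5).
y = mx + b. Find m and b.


m = (4.3)/(27.5) = 0.1564
b = y1 - m*x1 = -2.8 - (4.3*(-8.2))/(27.5) = -2.8 + 1.2822 = -1.5178

y = 0.1564x - 1.5178


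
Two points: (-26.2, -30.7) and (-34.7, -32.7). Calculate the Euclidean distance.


dx = -34.7 + 26.2 = -8.5
dy = -32.7 + 30.7 = -2
d = sqrt(72.25 + 4) = sqrt(76.25) = 8.7321

8.7321


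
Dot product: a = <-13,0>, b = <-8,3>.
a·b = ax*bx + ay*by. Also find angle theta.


a·b = -13*(-8) + 0*3 = 104 + 0 = 104
|a| = sqrt(169+0) = 13.0000
|b| = sqrt(64+9) = 8.5440
cos(theta) = 104/(sqrt(169)*sqrt(73)) = 104/sqrt(12337) = 0.936329
theta = arccos(104/sqrt(12337)) = 20.5560 degrees

a·b = 104, theta = 20.5560 deg


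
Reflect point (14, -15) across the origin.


Reflection rule for origin: (-x, -y)
(14, -15) -> (-14, 15)

(-14, 15)


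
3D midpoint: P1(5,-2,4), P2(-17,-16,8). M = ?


Mx = (5- 17)/2 = -6.0000
My = (-2- 16)/2 = -9.0000
Mz = (4+8)/2 = 6.0000

M = (-6.0000, -9.0000, 6.0000)


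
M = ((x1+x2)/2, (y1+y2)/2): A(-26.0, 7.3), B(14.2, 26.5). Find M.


Mx = (-26.0 + 14.2)/2 = -11.8/2 = -5.9000
My = (7.3 + 26.5)/2 = 33.8/2 = 16.9000

(-5.9000, 16.9000)


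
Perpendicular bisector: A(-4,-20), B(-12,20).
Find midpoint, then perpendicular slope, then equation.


Midpoint = (-8, 0)
Slope of AB = dy/dx = 40/(-8) = -5.0000
Perp slope = -dx/dy = 8/40 = 0.2000
b = My - (perp slope)*Mx = 0 + (-8*(-8))/40 = 0 + 1.6000 = 1.6000

y = 0.2000x + 1.6000


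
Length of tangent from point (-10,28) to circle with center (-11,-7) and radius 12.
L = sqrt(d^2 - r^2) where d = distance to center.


d = sqrt((-10+ 11)^2 + (28+ 7)^2) = sqrt(1+1225) = 35.0143
L = sqrt(1226.0000 - 144) = sqrt(1082.0000) = 32.8938

32.8938


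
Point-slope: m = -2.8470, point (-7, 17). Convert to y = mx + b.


y - 17 = -2.8470(x + 7)
y = -2.8470x + 17 + 2.8470*(-7)
y = -2.8470x - 2.9290

y = -2.8470x - 2.9290


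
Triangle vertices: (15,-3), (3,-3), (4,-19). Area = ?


15*(-3+ 19) = 240
3*(-19+ 3) = -48
4*(-3+ 3) = 0
sum = 192
Area = |192|/2 = 96.0000

96.0000 sq units


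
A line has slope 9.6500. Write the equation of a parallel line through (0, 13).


Parallel lines have equal slopes.
m2 = 9.6500
b2 = 13 - 9.6500*0 = 13.0000

y = 9.6500x + 13.0000


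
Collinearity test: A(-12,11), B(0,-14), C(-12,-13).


-12*(-14+ 13) + 0*(-13-11) - 12*(11+ 14)
= 12 + 0 - 300 = -288

No, not collinear (determinant = -288)


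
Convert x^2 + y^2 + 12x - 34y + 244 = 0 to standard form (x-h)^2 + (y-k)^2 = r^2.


h = -D/2 = -12/2 = -6
k = -E/2 = 34/2 = 17
r^2 = h^2 + k^2 - F = 36 + 289 - 244 = 81
r = 9

Center (-6, 17), radius = 9


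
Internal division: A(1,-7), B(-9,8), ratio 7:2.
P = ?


Px = (7*(-9) + 2*1)/9 = -61/9 = -6.7778
Py = (7*8 + 2*(-7))/9 = 42/9 = 4.6667

P = (-6.7778, 4.6667)


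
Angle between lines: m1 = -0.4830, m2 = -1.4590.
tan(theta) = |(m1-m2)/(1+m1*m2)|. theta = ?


m1-m2 = 0.976
1+m1*m2 = 1.704697
tan(theta) = |0.976/1.704697| = 0.572536
theta = arctan(|0.976/1.704697|) = 29.7927 degrees (acute angle)

29.7927 degrees


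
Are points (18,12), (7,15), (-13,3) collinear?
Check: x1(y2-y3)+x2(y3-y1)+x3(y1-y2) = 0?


18*(15-3) + 7*(3-12) - 13*(12-15)
= 216 - 63 + 39 = 192

No, not collinear (determinant = 192)


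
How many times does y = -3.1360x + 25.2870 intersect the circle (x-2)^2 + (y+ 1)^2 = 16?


Substitute y = -3.1360x + 25.2870: (x-2)^2 + (-3.1360x+25.2870+ 1)^2 = 16
Expand to Ax^2 + Bx + C = 0, where b-k = 26.287
A = 1+m^2 = 10.834496
B = 2(m(b-k) - h) = 2(-3.1360*26.287 - 2) = -168.872064
C = h^2 + (b-k)^2 - r^2 = 4 + 691.006369 - 16 = 679.006369
disc = B^2-4AC = 28517.7740 - 29426.7672 = -908.9932
disc < 0

0 intersection points


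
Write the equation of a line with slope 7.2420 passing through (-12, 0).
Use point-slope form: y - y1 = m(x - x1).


y - 0 = 7.2420(x + 12)
y = 7.2420x + 0 - 7.2420*(-12)
y = 7.2420x + 86.9040

y = 7.2420x + 86.9040


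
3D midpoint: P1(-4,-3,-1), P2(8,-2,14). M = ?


Mx = (-4+8)/2 = 2.0000
My = (-3- 2)/2 = -2.5000
Mz = (-1+14)/2 = 6.5000

M = (2.0000, -2.5000, 6.5000)


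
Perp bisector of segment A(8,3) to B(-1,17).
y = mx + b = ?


Midpoint = (3.5, 10)
Slope of AB = dy/dx = 14/(-9) = -1.5556
Perp slope = -dx/dy = 9/14 = 0.6429
b = My - (perp slope)*Mx = 10 + (-9*3.5)/14 = 10 - 2.2500 = 7.7500

y = 0.6429x + 7.7500


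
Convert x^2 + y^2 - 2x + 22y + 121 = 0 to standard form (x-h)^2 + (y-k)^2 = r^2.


h = -D/2 = 2/2 = 1
k = -E/2 = -22/2 = -11
r^2 = h^2 + k^2 - F = 1 + 121 - 121 = 1
r = 1

Center (1, -11), radius = 1


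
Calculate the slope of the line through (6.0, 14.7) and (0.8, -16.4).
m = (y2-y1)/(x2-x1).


dy = -16.4 - 14.7 = -31.1
dx = 0.8 - 6.0 = -5.2
m = -31.1/(-5.2) = 5.9808

m = 5.9808


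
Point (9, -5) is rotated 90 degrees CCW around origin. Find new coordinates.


cos(90) = 0, sin(90) = 1
x' = 9*0 + 5*1 = 5
y' = 9*1 - 5*0 = 9

(5, 9)


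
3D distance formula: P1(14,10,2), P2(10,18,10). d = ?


dx=-4, dy=8, dz=8
d = sqrt(16+64+64) = sqrt(144) = 12.0000

12.0000


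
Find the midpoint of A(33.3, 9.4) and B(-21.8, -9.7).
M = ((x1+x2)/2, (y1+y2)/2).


Mx = (33.3 - 21.8)/2 = 11.5/2 = 5.7500
My = (9.4 - 9.7)/2 = -0.3/2 = -0.1500

(5.7500, -0.1500)


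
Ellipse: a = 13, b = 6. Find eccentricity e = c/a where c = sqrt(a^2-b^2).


c = sqrt(169-36) = sqrt(133) = 11.5326
e = c/a = sqrt(133)/13 = 0.8871

e = 0.8871


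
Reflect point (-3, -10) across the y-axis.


Reflection rule for y-axis: (-x, y)
(-3, -10) -> (3, -10)

(3, -10)


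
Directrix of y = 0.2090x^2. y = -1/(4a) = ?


a = 0.2090
1/(4a) = 1.1962
directrix: y = -1.1962 = -1.1962

y = -1.1962


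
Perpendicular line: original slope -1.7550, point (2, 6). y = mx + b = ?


Perpendicular slope = -1/m1 = -1/(-1.7550) = 0.5698
b2 = y0 - m2*x0 = 6 + 2/(-1.7550) = 6 - 1.1396 = 4.8604

y = 0.5698x + 4.8604


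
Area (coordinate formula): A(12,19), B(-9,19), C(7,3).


12*(19-3) = 192
-9*(3-19) = 144
7*(19-19) = 0
sum = 336
Area = |336|/2 = 168.0000

168.0000 sq units


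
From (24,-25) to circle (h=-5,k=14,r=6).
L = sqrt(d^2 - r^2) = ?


d = sqrt((24+ 5)^2 + (-25-14)^2) = sqrt(841+1521) = 48.6004
L = sqrt(2362.0000 - 36) = sqrt(2326.0000) = 48.2286

48.2286


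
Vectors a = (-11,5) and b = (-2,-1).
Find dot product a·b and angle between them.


a·b = -11*(-2) + 5*(-1) = 22 - 5 = 17
|a| = sqrt(121+25) = 12.0830
|b| = sqrt(4+1) = 2.2361
cos(theta) = 17/(sqrt(146)*sqrt(5)) = 17/sqrt(730) = 0.629198
theta = arccos(17/sqrt(730)) = 51.0090 degrees

a·b = 17, theta = 51.0090 deg


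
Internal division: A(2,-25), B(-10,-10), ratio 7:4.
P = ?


Px = (7*(-10) + 4*2)/11 = -62/11 = -5.6364
Py = (7*(-10) + 4*(-25))/11 = -170/11 = -15.4545

P = (-5.6364, -15.4545)


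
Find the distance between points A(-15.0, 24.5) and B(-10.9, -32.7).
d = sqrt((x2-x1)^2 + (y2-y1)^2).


dx = -10.9 + 15.0 = 4.1
dy = -32.7 - 24.5 = -57.2
d = sqrt(16.81 + 3271.84) = sqrt(3288.65) = 57.3468

57.3468


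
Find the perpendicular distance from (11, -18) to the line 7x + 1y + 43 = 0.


|7*11 + 1*(-18) + 43| = |102| = 102
sqrt(49 + 1) = sqrt(50) = 7.0711
d = 102/sqrt(50) = 14.4250

14.4250


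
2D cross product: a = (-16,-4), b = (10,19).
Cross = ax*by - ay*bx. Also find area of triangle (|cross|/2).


cross = -16*19 + 4*10 = -304 + 40 = -264
Triangle area = |-264|/2 = 264/2 = 132.0000

cross = -264, triangle area = 132.0000


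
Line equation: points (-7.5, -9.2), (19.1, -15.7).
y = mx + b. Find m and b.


m = (-6.5)/(26.6) = -0.2444
b = y1 - m*x1 = -9.2 - (-6.5*(-7.5))/(26.6) = -9.2 - 1.8327 = -11.0327

y = -0.2444x - 11.0327


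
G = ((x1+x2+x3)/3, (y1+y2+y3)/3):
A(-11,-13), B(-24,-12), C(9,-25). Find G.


Gx = (-11- 24+9)/3 = -26/3 = -8.6667
Gy = (-13- 12- 25)/3 = -50/3 = -16.6667

G = (-8.6667, -16.6667)


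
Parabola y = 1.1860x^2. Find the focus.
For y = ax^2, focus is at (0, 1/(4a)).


a = 1.1860
4a = 4.7440
focus = (0, 1/4.7440) = (0, 0.2108)

Focus = (0, 0.2108)


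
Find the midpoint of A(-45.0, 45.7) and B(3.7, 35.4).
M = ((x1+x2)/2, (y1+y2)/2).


Mx = (-45.0 + 3.7)/2 = -41.3/2 = -20.6500
My = (45.7 + 35.4)/2 = 81.1/2 = 40.5500

(-20.6500, 40.5500)


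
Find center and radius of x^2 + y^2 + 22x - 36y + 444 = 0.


h = -D/2 = -22/2 = -11
k = -E/2 = 36/2 = 18
r^2 = h^2 + k^2 - F = 121 + 324 - 444 = 1
r = 1

Center (-11, 18), radius = 1


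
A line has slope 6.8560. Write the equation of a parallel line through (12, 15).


Parallel lines have equal slopes.
m2 = 6.8560
b2 = 15 - 6.8560*12 = -67.2720

y = 6.8560x - 67.2720


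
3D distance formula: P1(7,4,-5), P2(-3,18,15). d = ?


dx=-10, dy=14, dz=20
d = sqrt(100+196+400) = sqrt(696) = 26.3818

26.3818


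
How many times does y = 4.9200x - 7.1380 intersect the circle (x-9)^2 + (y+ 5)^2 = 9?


Substitute y = 4.9200x - 7.1380: (x-9)^2 + (4.9200x- 7.1380+ 5)^2 = 9
Expand to Ax^2 + Bx + C = 0, where b-k = -2.138
A = 1+m^2 = 25.2064
B = 2(m(b-k) - h) = 2(4.9200*(-2.138) - 9) = -39.03792
C = h^2 + (b-k)^2 - r^2 = 81 + 4.571044 - 9 = 76.571044
disc = B^2-4AC = 1523.9592 - 7720.3215 = -6196.3623
disc < 0

0 intersection points


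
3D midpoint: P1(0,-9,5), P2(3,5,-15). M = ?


Mx = (0+3)/2 = 1.5000
My = (-9+5)/2 = -2.0000
Mz = (5- 15)/2 = -5.0000

M = (1.5000, -2.0000, -5.0000)


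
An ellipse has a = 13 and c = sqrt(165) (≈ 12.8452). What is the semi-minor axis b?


b^2 = 13^2 - (sqrt(165))^2 = 169 - 165 = 4
b = sqrt(4) = 2

b = 2


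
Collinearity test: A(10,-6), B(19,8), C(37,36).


10*(8-36) + 19*(36+ 6) + 37*(-6-8)
= -280 + 798 - 518 = 0

Yes, collinear (determinant = 0)


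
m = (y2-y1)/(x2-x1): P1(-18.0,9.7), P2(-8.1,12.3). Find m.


dy = 12.3 - 9.7 = 2.6
dx = -8.1 + 18.0 = 9.9
m = 2.6/9.9 = 0.2626

m = 0.2626


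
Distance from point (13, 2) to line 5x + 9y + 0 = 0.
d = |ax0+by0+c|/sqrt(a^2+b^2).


|5*13 + 9*2 + 0| = |83| = 83
sqrt(25 + 81) = sqrt(106) = 10.2956
d = 83/sqrt(106) = 8.0617

8.0617


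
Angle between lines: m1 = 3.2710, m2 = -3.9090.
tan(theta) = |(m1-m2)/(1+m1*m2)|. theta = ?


m1-m2 = 7.18
1+m1*m2 = -11.786339
tan(theta) = |7.18/(-11.786339)| = 0.609180
theta = arctan(|7.18/(-11.786339)|) = 31.3489 degrees (acute angle)

31.3489 degrees


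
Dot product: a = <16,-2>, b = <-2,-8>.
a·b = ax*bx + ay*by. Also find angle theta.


a·b = 16*(-2) - 2*(-8) = -32 + 16 = -16
|a| = sqrt(256+4) = 16.1245
|b| = sqrt(4+64) = 8.2462
cos(theta) = -16/(sqrt(260)*sqrt(68)) = -16/sqrt(17680) = -0.120331
theta = arccos(-16/sqrt(17680)) = 96.9112 degrees

a·b = -16, theta = 96.9112 deg


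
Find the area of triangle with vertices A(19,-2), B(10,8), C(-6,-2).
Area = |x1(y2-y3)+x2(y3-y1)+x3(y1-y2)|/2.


19*(8+ 2) = 190
10*(-2+ 2) = 0
-6*(-2-8) = 60
sum = 250
Area = |250|/2 = 125.0000

125.0000 sq units


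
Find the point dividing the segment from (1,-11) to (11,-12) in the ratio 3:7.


Px = (3*11 + 7*1)/10 = 40/10 = 4.0000
Py = (3*(-12) + 7*(-11))/10 = -113/10 = -11.3000

P = (4.0000, -11.3000)


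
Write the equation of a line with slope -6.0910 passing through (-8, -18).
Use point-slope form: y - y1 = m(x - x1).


y + 18 = -6.0910(x + 8)
y = -6.0910x - 18 + 6.0910*(-8)
y = -6.0910x - 66.7280

y = -6.0910x - 66.7280


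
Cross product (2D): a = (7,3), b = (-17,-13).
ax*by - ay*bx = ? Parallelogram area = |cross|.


cross = 7*(-13) - 3*(-17) = -91 + 51 = -40
Parallelogram area = |-40| = 40

cross = -40, parallelogram area = 40


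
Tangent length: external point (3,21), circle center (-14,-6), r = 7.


d = sqrt((3+ 14)^2 + (21+ 6)^2) = sqrt(289+729) = 31.9061
L = sqrt(1018.0000 - 49) = sqrt(969.0000) = 31.1288

31.1288


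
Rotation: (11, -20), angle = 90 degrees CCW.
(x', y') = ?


cos(90) = 0, sin(90) = 1
x' = 11*0 + 20*1 = 20
y' = 11*1 - 20*0 = 11

(20, 11)


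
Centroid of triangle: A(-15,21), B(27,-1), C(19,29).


Gx = (-15+27+19)/3 = 31/3 = 10.3333
Gy = (21- 1+29)/3 = 49/3 = 16.3333

G = (10.3333, 16.3333)


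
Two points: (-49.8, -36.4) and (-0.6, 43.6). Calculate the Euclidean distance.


dx = -0.6 + 49.8 = 49.2
dy = 43.6 + 36.4 = 80.0
d = sqrt(2420.64 + 6400.0) = sqrt(8820.64) = 93.9183

93.9183


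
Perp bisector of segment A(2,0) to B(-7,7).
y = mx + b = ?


Midpoint = (-2.5, 3.5)
Slope of AB = dy/dx = 7/(-9) = -0.7778
Perp slope = -dx/dy = 9/7 = 1.2857
b = My - (perp slope)*Mx = 3.5 + (-9*(-2.5))/7 = 3.5 + 3.2143 = 6.7143

y = 1.2857x + 6.7143


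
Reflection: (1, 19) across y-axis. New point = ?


Reflection rule for y-axis: (-x, y)
(1, 19) -> (-1, 19)

(-1, 19)


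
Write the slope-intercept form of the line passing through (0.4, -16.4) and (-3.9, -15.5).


m = (0.9)/(-4.3) = -0.2093
b = y1 - m*x1 = -16.4 - (0.9*0.4)/(-4.3) = -16.4 + 0.0837 = -16.3163

y = -0.2093x - 16.3163


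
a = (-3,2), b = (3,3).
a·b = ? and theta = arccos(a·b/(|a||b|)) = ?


a·b = -3*3 + 2*3 = -9 + 6 = -3
|a| = sqrt(9+4) = 3.6056
|b| = sqrt(9+9) = 4.2426
cos(theta) = -3/(sqrt(13)*sqrt(18)) = -3/sqrt(234) = -0.196116
theta = arccos(-3/sqrt(234)) = 101.3099 degrees

a·b = -3, theta = 101.3099 deg


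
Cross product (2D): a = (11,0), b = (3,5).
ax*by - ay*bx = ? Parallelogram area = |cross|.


cross = 11*5 - 0*3 = 55 - 0 = 55
Parallelogram area = |55| = 55

cross = 55, parallelogram area = 55


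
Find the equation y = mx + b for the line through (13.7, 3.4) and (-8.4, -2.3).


m = (-5.7)/(-22.1) = 0.2579
b = y1 - m*x1 = 3.4 - (-5.7*13.7)/(-22.1) = 3.4 - 3.5335 = -0.1335

y = 0.2579x - 0.1335


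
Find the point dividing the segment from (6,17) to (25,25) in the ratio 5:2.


Px = (5*25 + 2*6)/7 = 137/7 = 19.5714
Py = (5*25 + 2*17)/7 = 159/7 = 22.7143

P = (19.5714, 22.7143)


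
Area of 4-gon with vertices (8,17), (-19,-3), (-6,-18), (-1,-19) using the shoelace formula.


sum(xi*y_{i+1}) = 8*(-3) - 19*(-18) - 6*(-19) - 1*17 = 415
sum(yi*x_{i+1}) = 17*(-19) - 3*(-6) - 18*(-1) - 19*8 = -439
Area = |415 + 439|/2 = 854/2 = 427.0000

427.0000 sq units


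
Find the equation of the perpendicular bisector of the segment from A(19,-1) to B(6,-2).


Midpoint = (12.5, -1.5)
Slope of AB = dy/dx = -1/(-13) = 0.0769
Perp slope = -dx/dy = -13/1 = -13.0000
b = My - (perp slope)*Mx = -1.5 + (-13*12.5)/(-1) = -1.5 + 162.5000 = 161.0000

y = -13.0000x + 161.0000


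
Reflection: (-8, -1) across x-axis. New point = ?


Reflection rule for x-axis: (x, -y)
(-8, -1) -> (-8, 1)

(-8, 1)


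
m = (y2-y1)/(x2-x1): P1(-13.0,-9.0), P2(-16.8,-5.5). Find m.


dy = -5.5 + 9.0 = 3.5
dx = -16.8 + 13.0 = -3.8
m = 3.5/(-3.8) = -0.9211

m = -0.9211


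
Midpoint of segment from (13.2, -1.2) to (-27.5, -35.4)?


Mx = (13.2 - 27.5)/2 = -14.3/2 = -7.1500
My = (-1.2 - 35.4)/2 = -36.6/2 = -18.3000

(-7.1500, -18.3000)


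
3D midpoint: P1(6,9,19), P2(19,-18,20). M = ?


Mx = (6+19)/2 = 12.5000
My = (9- 18)/2 = -4.5000
Mz = (19+20)/2 = 19.5000

M = (12.5000, -4.5000, 19.5000)


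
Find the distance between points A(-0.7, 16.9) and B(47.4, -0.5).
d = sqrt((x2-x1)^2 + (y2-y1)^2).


dx = 47.4 + 0.7 = 48.1
dy = -0.5 - 16.9 = -17.4
d = sqrt(2313.61 + 302.76) = sqrt(2616.37) = 51.1505

51.1505


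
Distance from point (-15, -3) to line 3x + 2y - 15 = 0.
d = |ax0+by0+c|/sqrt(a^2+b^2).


|3*(-15) + 2*(-3) - 15| = |-66| = 66
sqrt(9 + 4) = sqrt(13) = 3.6056
d = 66/sqrt(13) = 18.3051

18.3051


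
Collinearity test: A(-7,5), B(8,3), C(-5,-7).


-7*(3+ 7) + 8*(-7-5) - 5*(5-3)
= -70 - 96 - 10 = -176

No, not collinear (determinant = -176)


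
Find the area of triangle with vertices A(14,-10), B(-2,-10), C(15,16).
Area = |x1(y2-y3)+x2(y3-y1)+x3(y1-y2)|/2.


14*(-10-16) = -364
-2*(16+ 10) = -52
15*(-10+ 10) = 0
sum = -416
Area = |-416|/2 = 208.0000

208.0000 sq units


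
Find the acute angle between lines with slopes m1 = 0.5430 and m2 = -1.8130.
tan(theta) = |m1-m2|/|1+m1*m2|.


m1-m2 = 2.356
1+m1*m2 = 0.015541
tan(theta) = |2.356/0.015541| = 151.598996
theta = arctan(|2.356/0.015541|) = 89.6221 degrees (acute angle)

89.6221 degrees


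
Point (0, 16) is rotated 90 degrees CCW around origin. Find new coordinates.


cos(90) = 0, sin(90) = 1
x' = 0*0 - 16*1 = -16
y' = 0*1 + 16*0 = 0

(-16, 0)


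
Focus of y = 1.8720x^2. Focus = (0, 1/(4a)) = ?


a = 1.8720
4a = 7.4880
focus = (0, 1/7.4880) = (0, 0.1335)

Focus = (0, 0.1335)


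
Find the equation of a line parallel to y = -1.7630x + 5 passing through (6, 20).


Parallel lines have equal slopes.
m2 = -1.7630
b2 = 20 + 1.7630*6 = 30.5780

y = -1.7630x + 30.5780


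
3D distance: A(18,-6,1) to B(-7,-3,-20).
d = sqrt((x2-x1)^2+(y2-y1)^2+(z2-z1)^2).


dx=-25, dy=3, dz=-21
d = sqrt(625+9+441) = sqrt(1075) = 32.7872

32.7872


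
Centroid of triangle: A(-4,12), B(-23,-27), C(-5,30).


Gx = (-4- 23- 5)/3 = -32/3 = -10.6667
Gy = (12- 27+30)/3 = 15/3 = 5.0000

G = (-10.6667, 5.0000)


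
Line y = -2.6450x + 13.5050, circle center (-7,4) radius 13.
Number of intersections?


Substitute y = -2.6450x + 13.5050: (x+ 7)^2 + (-2.6450x+13.5050-4)^2 = 169
Expand to Ax^2 + Bx + C = 0, where b-k = 9.505
A = 1+m^2 = 7.996025
B = 2(m(b-k) - h) = 2(-2.6450*9.505 + 7) = -36.28145
C = h^2 + (b-k)^2 - r^2 = 49 + 90.345025 - 169 = -29.654975
disc = B^2-4AC = 1316.3436 + 948.4877 = 2264.8313
disc > 0

2 intersection points


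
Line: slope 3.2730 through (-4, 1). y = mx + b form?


y - 1 = 3.2730(x + 4)
y = 3.2730x + 1 - 3.2730*(-4)
y = 3.2730x + 14.0920

y = 3.2730x + 14.0920


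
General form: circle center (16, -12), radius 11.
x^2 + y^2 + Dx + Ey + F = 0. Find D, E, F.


(x-16)^2 + (y+ 12)^2 = 11^2
D = -2h = -32, E = -2k = 24
F = h^2+k^2-r^2 = 256+144-121 = 279

D = -32, E = 24, F = 279


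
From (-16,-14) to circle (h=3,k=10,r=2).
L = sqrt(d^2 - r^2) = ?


d = sqrt((-16-3)^2 + (-14-10)^2) = sqrt(361+576) = 30.6105
L = sqrt(937.0000 - 4) = sqrt(933.0000) = 30.5450

30.5450


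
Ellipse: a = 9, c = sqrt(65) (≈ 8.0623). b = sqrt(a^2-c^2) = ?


b^2 = 9^2 - (sqrt(65))^2 = 81 - 65 = 16
b = sqrt(16) = 4

b = 4


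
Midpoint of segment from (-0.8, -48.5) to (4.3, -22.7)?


Mx = (-0.8 + 4.3)/2 = 3.5/2 = 1.7500
My = (-48.5 - 22.7)/2 = -71.2/2 = -35.6000

(1.7500, -35.6000)


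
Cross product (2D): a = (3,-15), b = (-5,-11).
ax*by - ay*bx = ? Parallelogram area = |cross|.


cross = 3*(-11) + 15*(-5) = -33 - 75 = -108
Parallelogram area = |-108| = 108

cross = -108, parallelogram area = 108


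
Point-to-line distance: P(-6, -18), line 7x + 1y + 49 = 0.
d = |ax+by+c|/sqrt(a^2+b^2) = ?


|7*(-6) + 1*(-18) + 49| = |-11| = 11
sqrt(49 + 1) = sqrt(50) = 7.0711
d = 11/sqrt(50) = 1.5556

1.5556


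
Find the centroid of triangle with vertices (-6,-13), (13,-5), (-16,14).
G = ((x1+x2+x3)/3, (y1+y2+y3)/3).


Gx = (-6+13- 16)/3 = -9/3 = -3.0000
Gy = (-13- 5+14)/3 = -4/3 = -1.3333

G = (-3.0000, -1.3333)


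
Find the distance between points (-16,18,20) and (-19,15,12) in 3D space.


dx=-3, dy=-3, dz=-8
d = sqrt(9+9+64) = sqrt(82) = 9.0554

9.0554


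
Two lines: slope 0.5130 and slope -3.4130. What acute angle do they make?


m1-m2 = 3.926
1+m1*m2 = -0.750869
tan(theta) = |3.926/(-0.750869)| = 5.228608
theta = arctan(|3.926/(-0.750869)|) = 79.1726 degrees (acute angle)

79.1726 degrees


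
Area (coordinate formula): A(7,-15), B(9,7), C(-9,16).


7*(7-16) = -63
9*(16+ 15) = 279
-9*(-15-7) = 198
sum = 414
Area = |414|/2 = 207.0000

207.0000 sq units


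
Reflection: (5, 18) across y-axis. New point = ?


Reflection rule for y-axis: (-x, y)
(5, 18) -> (-5, 18)

(-5, 18)


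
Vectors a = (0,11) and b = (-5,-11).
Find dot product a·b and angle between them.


a·b = 0*(-5) + 11*(-11) = 0 - 121 = -121
|a| = sqrt(0+121) = 11.0000
|b| = sqrt(25+121) = 12.0830
cos(theta) = -121/(sqrt(121)*sqrt(146)) = -121/sqrt(17666) = -0.910366
theta = arccos(-121/sqrt(17666)) = 155.5560 degrees

a·b = -121, theta = 155.5560 deg


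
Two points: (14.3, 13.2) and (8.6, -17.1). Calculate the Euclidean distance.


dx = 8.6 - 14.3 = -5.7
dy = -17.1 - 13.2 = -30.3
d = sqrt(32.49 + 918.09) = sqrt(950.58) = 30.8315

30.8315


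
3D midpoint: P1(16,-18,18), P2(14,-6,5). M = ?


Mx = (16+14)/2 = 15.0000
My = (-18- 6)/2 = -12.0000
Mz = (18+5)/2 = 11.5000

M = (15.0000, -12.0000, 11.5000)


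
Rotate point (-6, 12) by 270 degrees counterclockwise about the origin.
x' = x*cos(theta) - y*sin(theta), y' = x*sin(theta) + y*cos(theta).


cos(270) = 0, sin(270) = -1
x' = -6*0 - 12*(-1) = 12
y' = -6*(-1) + 12*0 = 6

(12, 6)


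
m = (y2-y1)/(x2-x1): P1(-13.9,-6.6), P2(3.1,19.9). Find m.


dy = 19.9 + 6.6 = 26.5
dx = 3.1 + 13.9 = 17.0
m = 26.5/17.0 = 1.5588

m = 1.5588


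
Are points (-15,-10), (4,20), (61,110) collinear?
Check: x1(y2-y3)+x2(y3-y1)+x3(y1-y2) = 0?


-15*(20-110) + 4*(110+ 10) + 61*(-10-20)
= 1350 + 480 - 1830 = 0

Yes, collinear (determinant = 0)


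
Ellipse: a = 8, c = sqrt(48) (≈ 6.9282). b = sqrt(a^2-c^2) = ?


b^2 = 8^2 - (sqrt(48))^2 = 64 - 48 = 16
b = sqrt(16) = 4

b = 4


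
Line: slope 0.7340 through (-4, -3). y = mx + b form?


y + 3 = 0.7340(x + 4)
y = 0.7340x - 3 - 0.7340*(-4)
y = 0.7340x - 0.0640

y = 0.7340x - 0.0640


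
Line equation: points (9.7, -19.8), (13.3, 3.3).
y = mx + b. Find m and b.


m = (23.1)/(3.6) = 6.4167
b = y1 - m*x1 = -19.8 - (23.1*9.7)/(3.6) = -19.8 - 62.2417 = -82.0417

y = 6.4167x - 82.0417


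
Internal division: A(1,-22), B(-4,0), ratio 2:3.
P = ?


Px = (2*(-4) + 3*1)/5 = -5/5 = -1.0000
Py = (2*0 + 3*(-22))/5 = -66/5 = -13.2000

P = (-1.0000, -13.2000)


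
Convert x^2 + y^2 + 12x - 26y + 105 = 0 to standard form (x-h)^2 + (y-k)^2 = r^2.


h = -D/2 = -12/2 = -6
k = -E/2 = 26/2 = 13
r^2 = h^2 + k^2 - F = 36 + 169 - 105 = 100
r = 10

Center (-6, 13), radius = 10


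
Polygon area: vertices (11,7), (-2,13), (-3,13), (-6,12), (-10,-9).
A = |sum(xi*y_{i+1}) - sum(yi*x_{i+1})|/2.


sum(xi*y_{i+1}) = 11*13 - 2*13 - 3*12 - 6*(-9) - 10*7 = 65
sum(yi*x_{i+1}) = 7*(-2) + 13*(-3) + 13*(-6) + 12*(-10) - 9*11 = -350
Area = |65 + 350|/2 = 415/2 = 207.5000

207.5000 sq units


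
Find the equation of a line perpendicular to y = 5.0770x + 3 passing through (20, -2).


Perpendicular slope = -1/m1 = -1/5.0770 = -0.1970
b2 = y0 - m2*x0 = -2 + 20/5.0770 = -2 + 3.9393 = 1.9393

y = -0.1970x + 1.9393


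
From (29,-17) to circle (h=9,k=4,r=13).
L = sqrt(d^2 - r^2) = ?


d = sqrt((29-9)^2 + (-17-4)^2) = sqrt(400+441) = 29.0000
L = sqrt(841.0000 - 169) = sqrt(672.0000) = 25.9230

25.9230


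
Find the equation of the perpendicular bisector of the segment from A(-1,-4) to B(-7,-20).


Midpoint = (-4, -12)
Slope of AB = dy/dx = -16/(-6) = 2.6667
Perp slope = -dx/dy = -6/16 = -0.3750
b = My - (perp slope)*Mx = -12 + (-6*(-4))/(-16) = -12 - 1.5000 = -13.5000

y = -0.3750x - 13.5000


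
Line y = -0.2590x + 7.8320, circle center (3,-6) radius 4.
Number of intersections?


Substitute y = -0.2590x + 7.8320: (x-3)^2 + (-0.2590x+7.8320+ 6)^2 = 16
Expand to Ax^2 + Bx + C = 0, where b-k = 13.832
A = 1+m^2 = 1.067081
B = 2(m(b-k) - h) = 2(-0.2590*13.832 - 3) = -13.164976
C = h^2 + (b-k)^2 - r^2 = 9 + 191.324224 - 16 = 184.324224
disc = B^2-4AC = 173.3166 - 786.7555 = -613.4389
disc < 0

0 intersection points


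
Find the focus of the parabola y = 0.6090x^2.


a = 0.6090
4a = 2.4360
focus = (0, 1/2.4360) = (0, 0.4105)

Focus = (0, 0.4105)


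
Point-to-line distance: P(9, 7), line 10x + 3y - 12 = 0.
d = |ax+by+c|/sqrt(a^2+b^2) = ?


|10*9 + 3*7 - 12| = |99| = 99
sqrt(100 + 9) = sqrt(109) = 10.4403
d = 99/sqrt(109) = 9.4825

9.4825


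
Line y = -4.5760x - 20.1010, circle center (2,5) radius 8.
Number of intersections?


Substitute y = -4.5760x - 20.1010: (x-2)^2 + (-4.5760x- 20.1010-5)^2 = 64
Expand to Ax^2 + Bx + C = 0, where b-k = -25.101
A = 1+m^2 = 21.939776
B = 2(m(b-k) - h) = 2(-4.5760*(-25.101) - 2) = 225.724352
C = h^2 + (b-k)^2 - r^2 = 4 + 630.060201 - 64 = 570.060201
disc = B^2-4AC = 50951.4831 - 50027.9725 = 923.5106
disc > 0

2 intersection points


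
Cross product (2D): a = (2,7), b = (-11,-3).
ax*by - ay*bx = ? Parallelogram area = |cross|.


cross = 2*(-3) - 7*(-11) = -6 + 77 = 71
Parallelogram area = |71| = 71

cross = 71, parallelogram area = 71


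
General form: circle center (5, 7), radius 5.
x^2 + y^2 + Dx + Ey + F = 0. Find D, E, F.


(x-5)^2 + (y-7)^2 = 5^2
D = -2h = -10, E = -2k = -14
F = h^2+k^2-r^2 = 25+49-25 = 49

D = -10, E = -14, F = 49


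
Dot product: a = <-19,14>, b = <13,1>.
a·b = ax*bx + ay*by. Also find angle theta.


a·b = -19*13 + 14*1 = -247 + 14 = -233
|a| = sqrt(361+196) = 23.6008
|b| = sqrt(169+1) = 13.0384
cos(theta) = -233/(sqrt(557)*sqrt(170)) = -233/sqrt(94690) = -0.757188
theta = arccos(-233/sqrt(94690)) = 139.2169 degrees

a·b = -233, theta = 139.2169 deg


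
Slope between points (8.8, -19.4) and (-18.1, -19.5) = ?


dy = -19.5 + 19.4 = -0.1
dx = -18.1 - 8.8 = -26.9
m = -0.1/(-26.9) = 0.0037

m = 0.0037


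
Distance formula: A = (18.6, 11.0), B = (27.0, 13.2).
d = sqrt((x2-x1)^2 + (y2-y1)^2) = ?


dx = 27.0 - 18.6 = 8.4
dy = 13.2 - 11.0 = 2.2
d = sqrt(70.56 + 4.84) = sqrt(75.4) = 8.6833

8.6833


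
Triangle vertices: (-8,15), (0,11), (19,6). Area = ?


-8*(11-6) = -40
0*(6-15) = 0
19*(15-11) = 76
sum = 36
Area = |36|/2 = 18.0000

18.0000 sq units


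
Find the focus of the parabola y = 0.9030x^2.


a = 0.9030
4a = 3.6120
focus = (0, 1/3.6120) = (0, 0.2769)

Focus = (0, 0.2769)


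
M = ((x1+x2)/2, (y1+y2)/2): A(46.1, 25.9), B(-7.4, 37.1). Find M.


Mx = (46.1 - 7.4)/2 = 38.7/2 = 19.3500
My = (25.9 + 37.1)/2 = 63.0/2 = 31.5000

(19.3500, 31.5000)


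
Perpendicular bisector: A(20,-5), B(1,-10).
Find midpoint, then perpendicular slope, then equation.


Midpoint = (10.5, -7.5)
Slope of AB = dy/dx = -5/(-19) = 0.2632
Perp slope = -dx/dy = -19/5 = -3.8000
b = My - (perp slope)*Mx = -7.5 + (-19*10.5)/(-5) = -7.5 + 39.9000 = 32.4000

y = -3.8000x + 32.4000


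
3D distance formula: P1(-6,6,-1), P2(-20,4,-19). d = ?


dx=-14, dy=-2, dz=-18
d = sqrt(196+4+324) = sqrt(524) = 22.8910

22.8910


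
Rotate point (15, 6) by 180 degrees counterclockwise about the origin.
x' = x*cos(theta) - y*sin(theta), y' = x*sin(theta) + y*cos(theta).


cos(180) = -1, sin(180) = 0
x' = 15*(-1) - 6*0 = -15
y' = 15*0 + 6*(-1) = -6

(-15, -6)


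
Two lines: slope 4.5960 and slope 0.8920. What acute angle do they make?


m1-m2 = 3.704
1+m1*m2 = 5.099632
tan(theta) = |3.704/5.099632| = 0.726327
theta = arctan(|3.704/5.099632|) = 35.9919 degrees (acute angle)

35.9919 degrees


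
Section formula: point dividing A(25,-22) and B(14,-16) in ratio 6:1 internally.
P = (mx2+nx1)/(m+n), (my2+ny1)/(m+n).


Px = (6*14 + 1*25)/7 = 109/7 = 15.5714
Py = (6*(-16) + 1*(-22))/7 = -118/7 = -16.8571

P = (15.5714, -16.8571)


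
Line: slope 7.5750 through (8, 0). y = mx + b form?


y - 0 = 7.5750(x - 8)
y = 7.5750x + 0 - 7.5750*8
y = 7.5750x - 60.6000

y = 7.5750x - 60.6000


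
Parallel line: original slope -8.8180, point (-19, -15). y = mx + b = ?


Parallel lines have equal slopes.
m2 = -8.8180
b2 = -15 + 8.8180*(-19) = -182.5420

y = -8.8180x - 182.5420


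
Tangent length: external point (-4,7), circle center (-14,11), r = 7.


d = sqrt((-4+ 14)^2 + (7-11)^2) = sqrt(100+16) = 10.7703
L = sqrt(116.0000 - 49) = sqrt(67.0000) = 8.1854

8.1854


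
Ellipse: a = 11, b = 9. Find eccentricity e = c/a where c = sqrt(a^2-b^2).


c = sqrt(121-81) = sqrt(40) = 6.3246
e = c/a = sqrt(40)/11 = 0.5750

e = 0.5750


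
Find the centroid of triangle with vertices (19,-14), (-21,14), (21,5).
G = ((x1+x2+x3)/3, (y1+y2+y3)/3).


Gx = (19- 21+21)/3 = 19/3 = 6.3333
Gy = (-14+14+5)/3 = 5/3 = 1.6667

G = (6.3333, 1.6667)


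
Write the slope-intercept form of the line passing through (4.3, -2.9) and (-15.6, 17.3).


m = (20.2)/(-19.9) = -1.0151
b = y1 - m*x1 = -2.9 - (20.2*4.3)/(-19.9) = -2.9 + 4.3648 = 1.4648

y = -1.0151x + 1.4648


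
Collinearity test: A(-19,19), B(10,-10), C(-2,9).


-19*(-10-9) + 10*(9-19) - 2*(19+ 10)
= 361 - 100 - 58 = 203

No, not collinear (determinant = 203)


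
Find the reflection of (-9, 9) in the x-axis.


Reflection rule for x-axis: (x, -y)
(-9, 9) -> (-9, -9)

(-9, -9)


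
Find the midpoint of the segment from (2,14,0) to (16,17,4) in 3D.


Mx = (2+16)/2 = 9.0000
My = (14+17)/2 = 15.5000
Mz = (0+4)/2 = 2.0000

M = (9.0000, 15.5000, 2.0000)


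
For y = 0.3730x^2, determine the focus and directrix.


a = 0.3730
1/(4a) = 0.6702
Focus = (0, 0.6702)
Directrix: y = -0.6702

Focus = (0, 0.6702), Directrix: y = -0.6702


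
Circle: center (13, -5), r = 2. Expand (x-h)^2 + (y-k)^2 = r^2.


(x-13)^2 + (y+ 5)^2 = 2^2
D = -2h = -26, E = -2k = 10
F = h^2+k^2-r^2 = 169+25-4 = 190

x^2 + y^2 - 26x + 10y + 190 = 0


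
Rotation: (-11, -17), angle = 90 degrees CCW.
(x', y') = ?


cos(90) = 0, sin(90) = 1
x' = -11*0 + 17*1 = 17
y' = -11*1 - 17*0 = -11

(17, -11)


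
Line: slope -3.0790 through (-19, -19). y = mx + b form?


y + 19 = -3.0790(x + 19)
y = -3.0790x - 19 + 3.0790*(-19)
y = -3.0790x - 77.5010

y = -3.0790x - 77.5010


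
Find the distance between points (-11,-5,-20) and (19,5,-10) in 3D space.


dx=30, dy=10, dz=10
d = sqrt(900+100+100) = sqrt(1100) = 33.1662

33.1662


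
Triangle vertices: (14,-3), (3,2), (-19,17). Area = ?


14*(2-17) = -210
3*(17+ 3) = 60
-19*(-3-2) = 95
sum = -55
Area = |-55|/2 = 27.5000

27.5000 sq units


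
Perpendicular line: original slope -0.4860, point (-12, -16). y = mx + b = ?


Perpendicular slope = -1/m1 = -1/(-0.4860) = 2.0576
b2 = y0 - m2*x0 = -16 - 12/(-0.4860) = -16 + 24.6914 = 8.6914

y = 2.0576x + 8.6914


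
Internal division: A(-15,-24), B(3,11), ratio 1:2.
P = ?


Px = (1*3 + 2*(-15))/3 = -27/3 = -9.0000
Py = (1*11 + 2*(-24))/3 = -37/3 = -12.3333

P = (-9.0000, -12.3333)


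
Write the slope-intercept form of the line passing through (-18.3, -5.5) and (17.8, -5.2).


m = (0.3)/(36.1) = 0.0083
b = y1 - m*x1 = -5.5 - (0.3*(-18.3))/(36.1) = -5.5 + 0.1521 = -5.3479

y = 0.0083x - 5.3479


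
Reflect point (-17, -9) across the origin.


Reflection rule for origin: (-x, -y)
(-17, -9) -> (17, 9)

(17, 9)


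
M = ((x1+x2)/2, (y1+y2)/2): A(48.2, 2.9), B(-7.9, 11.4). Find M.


Mx = (48.2 - 7.9)/2 = 40.3/2 = 20.1500
My = (2.9 + 11.4)/2 = 14.3/2 = 7.1500

(20.1500, 7.1500)


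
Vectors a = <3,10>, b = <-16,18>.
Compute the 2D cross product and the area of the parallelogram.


cross = 3*18 - 10*(-16) = 54 + 160 = 214
Parallelogram area = |214| = 214

cross = 214, parallelogram area = 214


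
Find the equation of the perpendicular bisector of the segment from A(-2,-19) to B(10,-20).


Midpoint = (4, -19.5)
Slope of AB = dy/dx = -1/12 = -0.0833
Perp slope = -dx/dy = 12/1 = 12.0000
b = My - (perp slope)*Mx = -19.5 + (12*4)/(-1) = -19.5 - 48.0000 = -67.5000

y = 12.0000x - 67.5000


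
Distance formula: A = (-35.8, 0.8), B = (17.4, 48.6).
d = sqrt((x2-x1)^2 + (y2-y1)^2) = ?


dx = 17.4 + 35.8 = 53.2
dy = 48.6 - 0.8 = 47.8
d = sqrt(2830.24 + 2284.84) = sqrt(5115.08) = 71.5198

71.5198


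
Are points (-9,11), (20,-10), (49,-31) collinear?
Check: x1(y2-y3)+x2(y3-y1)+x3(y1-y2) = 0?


-9*(-10+ 31) + 20*(-31-11) + 49*(11+ 10)
= -189 - 840 + 1029 = 0

Yes, collinear (determinant = 0)


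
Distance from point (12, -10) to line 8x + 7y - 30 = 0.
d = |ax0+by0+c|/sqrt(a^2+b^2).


|8*12 + 7*(-10) - 30| = |-4| = 4
sqrt(64 + 49) = sqrt(113) = 10.6301
d = 4/sqrt(113) = 0.3763

0.3763


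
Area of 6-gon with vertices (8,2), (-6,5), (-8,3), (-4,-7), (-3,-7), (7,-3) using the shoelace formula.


sum(xi*y_{i+1}) = 8*5 - 6*3 - 8*(-7) - 4*(-7) - 3*(-3) + 7*2 = 129
sum(yi*x_{i+1}) = 2*(-6) + 5*(-8) + 3*(-4) - 7*(-3) - 7*7 - 3*8 = -116
Area = |129 + 116|/2 = 245/2 = 122.5000

122.5000 sq units


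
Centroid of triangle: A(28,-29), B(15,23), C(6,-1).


Gx = (28+15+6)/3 = 49/3 = 16.3333
Gy = (-29+23- 1)/3 = -7/3 = -2.3333

G = (16.3333, -2.3333)


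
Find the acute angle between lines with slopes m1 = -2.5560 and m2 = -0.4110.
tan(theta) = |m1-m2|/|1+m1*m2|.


m1-m2 = -2.145
1+m1*m2 = 2.050516
tan(theta) = |-2.145/2.050516| = 1.046078
theta = arctan(|-2.145/2.050516|) = 46.2901 degrees (acute angle)

46.2901 degrees


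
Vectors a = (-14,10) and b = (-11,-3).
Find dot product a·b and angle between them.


a·b = -14*(-11) + 10*(-3) = 154 - 30 = 124
|a| = sqrt(196+100) = 17.2047
|b| = sqrt(121+9) = 11.4018
cos(theta) = 124/(sqrt(296)*sqrt(130)) = 124/sqrt(38480) = 0.632127
theta = arccos(124/sqrt(38480)) = 50.7928 degrees

a·b = 124, theta = 50.7928 deg


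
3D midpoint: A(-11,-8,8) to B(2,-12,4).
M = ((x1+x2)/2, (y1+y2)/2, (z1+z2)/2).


Mx = (-11+2)/2 = -4.5000
My = (-8- 12)/2 = -10.0000
Mz = (8+4)/2 = 6.0000

M = (-4.5000, -10.0000, 6.0000)


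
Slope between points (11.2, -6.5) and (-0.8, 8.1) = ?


dy = 8.1 + 6.5 = 14.6
dx = -0.8 - 11.2 = -12.0
m = 14.6/(-12.0) = -1.2167

m = -1.2167


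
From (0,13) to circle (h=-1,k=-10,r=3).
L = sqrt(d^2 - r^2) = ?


d = sqrt((0+ 1)^2 + (13+ 10)^2) = sqrt(1+529) = 23.0217
L = sqrt(530.0000 - 9) = sqrt(521.0000) = 22.8254

22.8254


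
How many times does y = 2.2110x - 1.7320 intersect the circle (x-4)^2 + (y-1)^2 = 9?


Substitute y = 2.2110x - 1.7320: (x-4)^2 + (2.2110x- 1.7320-1)^2 = 9
Expand to Ax^2 + Bx + C = 0, where b-k = -2.732
A = 1+m^2 = 5.888521
B = 2(m(b-k) - h) = 2(2.2110*(-2.732) - 4) = -20.080904
C = h^2 + (b-k)^2 - r^2 = 16 + 7.463824 - 9 = 14.463824
disc = B^2-4AC = 403.2427 - 340.6821 = 62.5606
disc > 0

2 intersection points


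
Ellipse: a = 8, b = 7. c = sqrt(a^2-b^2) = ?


c^2 = 8^2 - 7^2 = 64 - 49 = 15
c = sqrt(15) = 3.8730

c = 3.8730


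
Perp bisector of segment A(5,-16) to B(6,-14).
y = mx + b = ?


Midpoint = (5.5, -15)
Slope of AB = dy/dx = 2/1 = 2.0000
Perp slope = -dx/dy = -1/2 = -0.5000
b = My - (perp slope)*Mx = -15 + (1*5.5)/2 = -15 + 2.7500 = -12.2500

y = -0.5000x - 12.2500


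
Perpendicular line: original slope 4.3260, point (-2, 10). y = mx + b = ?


Perpendicular slope = -1/m1 = -1/4.3260 = -0.2312
b2 = y0 - m2*x0 = 10 - 2/4.3260 = 10 - 0.4623 = 9.5377

y = -0.2312x + 9.5377


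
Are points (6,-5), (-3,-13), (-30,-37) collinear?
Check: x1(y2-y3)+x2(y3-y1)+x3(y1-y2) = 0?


6*(-13+ 37) - 3*(-37+ 5) - 30*(-5+ 13)
= 144 + 96 - 240 = 0

Yes, collinear (determinant = 0)


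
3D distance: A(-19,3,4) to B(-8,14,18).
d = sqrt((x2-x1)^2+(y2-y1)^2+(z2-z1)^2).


dx=11, dy=11, dz=14
d = sqrt(121+121+196) = sqrt(438) = 20.9284

20.9284


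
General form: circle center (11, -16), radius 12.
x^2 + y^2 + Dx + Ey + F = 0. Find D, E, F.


(x-11)^2 + (y+ 16)^2 = 12^2
D = -2h = -22, E = -2k = 32
F = h^2+k^2-r^2 = 121+256-144 = 233

D = -22, E = 32, F = 233


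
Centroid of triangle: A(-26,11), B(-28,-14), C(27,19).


Gx = (-26- 28+27)/3 = -27/3 = -9.0000
Gy = (11- 14+19)/3 = 16/3 = 5.3333

G = (-9.0000, 5.3333)


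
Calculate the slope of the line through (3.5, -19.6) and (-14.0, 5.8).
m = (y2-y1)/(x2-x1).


dy = 5.8 + 19.6 = 25.4
dx = -14.0 - 3.5 = -17.5
m = 25.4/(-17.5) = -1.4514

m = -1.4514


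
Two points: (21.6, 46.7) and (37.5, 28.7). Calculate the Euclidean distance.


dx = 37.5 - 21.6 = 15.9
dy = 28.7 - 46.7 = -18
d = sqrt(252.81 + 324) = sqrt(576.81) = 24.0169

24.0169


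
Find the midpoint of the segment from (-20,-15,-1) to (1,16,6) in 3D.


Mx = (-20+1)/2 = -9.5000
My = (-15+16)/2 = 0.5000
Mz = (-1+6)/2 = 2.5000

M = (-9.5000, 0.5000, 2.5000)


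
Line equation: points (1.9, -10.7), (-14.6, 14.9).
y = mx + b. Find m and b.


m = (25.6)/(-16.5) = -1.5515
b = y1 - m*x1 = -10.7 - (25.6*1.9)/(-16.5) = -10.7 + 2.9479 = -7.7521

y = -1.5515x - 7.7521


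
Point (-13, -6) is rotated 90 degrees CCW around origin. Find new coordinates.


cos(90) = 0, sin(90) = 1
x' = -13*0 + 6*1 = 6
y' = -13*1 - 6*0 = -13

(6, -13)


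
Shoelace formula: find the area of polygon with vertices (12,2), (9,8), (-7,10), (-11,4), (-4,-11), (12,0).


sum(xi*y_{i+1}) = 12*8 + 9*10 - 7*4 - 11*(-11) - 4*0 + 12*2 = 303
sum(yi*x_{i+1}) = 2*9 + 8*(-7) + 10*(-11) + 4*(-4) - 11*12 + 0*12 = -296
Area = |303 + 296|/2 = 599/2 = 299.5000

299.5000 sq units


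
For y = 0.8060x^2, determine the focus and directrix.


a = 0.8060
1/(4a) = 0.3102
Focus = (0, 0.3102)
Directrix: y = -0.3102

Focus = (0, 0.3102), Directrix: y = -0.3102


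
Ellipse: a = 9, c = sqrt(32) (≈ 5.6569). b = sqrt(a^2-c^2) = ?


b^2 = 9^2 - (sqrt(32))^2 = 81 - 32 = 49
b = sqrt(49) = 7

b = 7


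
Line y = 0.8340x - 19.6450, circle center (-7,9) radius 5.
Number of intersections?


Substitute y = 0.8340x - 19.6450: (x+ 7)^2 + (0.8340x- 19.6450-9)^2 = 25
Expand to Ax^2 + Bx + C = 0, where b-k = -28.645
A = 1+m^2 = 1.695556
B = 2(m(b-k) - h) = 2(0.8340*(-28.645) + 7) = -33.77986
C = h^2 + (b-k)^2 - r^2 = 49 + 820.536025 - 25 = 844.536025
disc = B^2-4AC = 1141.0789 - 5727.8325 = -4586.7536
disc < 0

0 intersection points
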